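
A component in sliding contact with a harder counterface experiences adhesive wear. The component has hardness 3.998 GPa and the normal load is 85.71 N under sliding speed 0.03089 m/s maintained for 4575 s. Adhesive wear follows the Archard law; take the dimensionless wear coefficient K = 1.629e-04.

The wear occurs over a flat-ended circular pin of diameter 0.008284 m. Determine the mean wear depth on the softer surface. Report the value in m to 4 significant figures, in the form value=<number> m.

value=9.157e-06 m

Intermediates are printed rounded. All working math holds full float precision, and rounded just once: 4 significant digits.
Sliding distance L = v·t = 0.03089 m/s × 4575 s = 141.3 m.
Hardness H = 3.998 GPa = 3.998e+09 Pa.
Contact area A = π·d²/4 = π·(0.008284 m)²/4 = 5.390e-05 m².
In SI base units: W = 85.71 N, H = 3.998e+09 Pa, K = 1.629e-04.
Archard volume V = K·W·L/H = 1.629e-04 · 85.71 · 141.3 / 3.998e+09 = 4.935e-10 m³.
Mean depth h = V/A = 4.935e-10 / 5.390e-05 = 9.157e-06 m.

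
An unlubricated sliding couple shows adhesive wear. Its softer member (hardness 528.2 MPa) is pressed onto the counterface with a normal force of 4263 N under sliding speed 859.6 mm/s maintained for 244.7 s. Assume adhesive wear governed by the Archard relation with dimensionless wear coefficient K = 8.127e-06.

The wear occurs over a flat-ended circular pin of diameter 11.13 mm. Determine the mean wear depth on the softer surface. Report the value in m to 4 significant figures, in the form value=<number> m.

All arithmetic holds exact precision, and the intermediates are displayed rounded. Rounded once at the end, at 4 significant digits.
Convert: Sliding speed v = 859.6 mm/s = 0.8596 m/s. Distance covered L = v·t = 0.8596 m/s × 244.7 s = 210.3 m.
Convert: Hardness H = 528.2 MPa = 5.282e+08 Pa.
Convert: Pin diameter d = 11.13 mm = 0.01113 m. Contact area A = π·d²/4 = π·(0.01113 m)²/4 = 9.729e-05 m².
SI base units throughout: W = 4263 N, H = 5.282e+08 Pa, K = 8.127e-06.
Archard volume V = K·W·L/H = 8.127e-06 · 4263 · 210.3 / 5.282e+08 = 1.380e-08 m³.
Wear depth h = V/A = 1.380e-08 / 9.729e-05 = 1.418e-04 m.

value=1.418e-04 m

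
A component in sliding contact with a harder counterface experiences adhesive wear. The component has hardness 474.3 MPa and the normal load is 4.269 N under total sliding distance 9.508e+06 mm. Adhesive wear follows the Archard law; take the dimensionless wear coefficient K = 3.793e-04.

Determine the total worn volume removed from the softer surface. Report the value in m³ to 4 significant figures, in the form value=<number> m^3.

Each operation holds full float precision — intermediates are shown rounded, and one last rounding: 4 significant figures.
The distance L = 9.508e+06 mm = 9508 m.
Hardness H = 474.3 MPa = 4.743e+08 Pa.
In SI base units, W = 4.269 N, H = 4.743e+08 Pa, K = 3.793e-04.
The Archard volume V = K·W·L/H = 3.793e-04 · 4.269 · 9508 / 4.743e+08 = 3.246e-08 m³.

value=3.246e-08 m^3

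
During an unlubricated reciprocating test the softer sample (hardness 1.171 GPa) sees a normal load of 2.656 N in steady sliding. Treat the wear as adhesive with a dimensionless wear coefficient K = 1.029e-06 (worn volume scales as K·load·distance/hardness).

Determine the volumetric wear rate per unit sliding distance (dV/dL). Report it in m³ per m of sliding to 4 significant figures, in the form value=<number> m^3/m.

value=2.334e-15 m^3/m

All arithmetic runs at full precision. The intermediates are shown rounded — one last rounding, at 4 significant figures.
Convert: Hardness H = 1.171 GPa = 1.171e+09 Pa.
Collected in SI base units: W = 2.656 N, H = 1.171e+09 Pa, K = 1.029e-06.
Volumetric rate dV/dL = K·W/H (no L dependence): 1.029e-06 · 2.656 / 1.171e+09 = 2.334e-15 m³/m.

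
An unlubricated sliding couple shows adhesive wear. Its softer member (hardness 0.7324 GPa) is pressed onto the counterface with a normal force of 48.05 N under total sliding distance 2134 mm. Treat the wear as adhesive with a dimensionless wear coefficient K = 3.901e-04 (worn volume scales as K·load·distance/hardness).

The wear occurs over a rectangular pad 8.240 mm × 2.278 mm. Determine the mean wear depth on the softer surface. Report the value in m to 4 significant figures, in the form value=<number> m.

All working math maintains exact precision; intermediate values are shown rounded — rounded once at the end, at 4 significant digits.
Convert: Total distance L = 2134 mm = 2.134 m.
Convert: Hardness H = 0.7324 GPa = 7.324e+08 Pa.
Convert: Pad sides 8.240 mm × 2.278 mm = 0.008240 m × 0.002278 m. Contact area A = 0.008240 m × 0.002278 m = 1.877e-05 m².
Working in SI base units: W = 48.05 N, H = 7.324e+08 Pa, K = 3.901e-04.
Apply Archard: V = K·W·L/H = 3.901e-04 · 48.05 · 2.134 / 7.324e+08 = 5.462e-11 m³.
Mean depth h = V/A = 5.462e-11 / 1.877e-05 = 2.910e-06 m.

value=2.910e-06 m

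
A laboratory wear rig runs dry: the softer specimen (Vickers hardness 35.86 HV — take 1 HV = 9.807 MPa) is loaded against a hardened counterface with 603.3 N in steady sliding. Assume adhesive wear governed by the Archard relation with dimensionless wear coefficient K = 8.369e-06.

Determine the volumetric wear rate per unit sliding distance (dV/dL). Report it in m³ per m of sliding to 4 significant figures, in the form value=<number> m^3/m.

value=1.436e-11 m^3/m

The algebra carries full precision — intermediate values are shown rounded; a single final rounding to 4 significant digits.
Convert: Hardness H = 35.86 HV × 9.807 MPa/HV = 351.7 MPa = 3.517e+08 Pa.
Working in SI base units: W = 603.3 N, H = 3.517e+08 Pa, K = 8.369e-06.
The wear rate dV/dL = K·W/H (no L dependence): 8.369e-06 · 603.3 / 3.517e+08 = 1.436e-11 m³/m.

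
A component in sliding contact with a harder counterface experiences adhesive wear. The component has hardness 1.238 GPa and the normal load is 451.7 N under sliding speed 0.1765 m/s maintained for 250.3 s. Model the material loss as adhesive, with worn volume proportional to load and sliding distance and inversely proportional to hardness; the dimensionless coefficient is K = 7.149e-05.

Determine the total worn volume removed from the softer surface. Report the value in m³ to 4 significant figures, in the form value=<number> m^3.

value=1.152e-09 m^3

Intermediate values appear rounded, and each operation runs at full precision — rounded just once, at 4 significant figures.
Convert: Sliding distance L = v·t = 0.1765 m/s × 250.3 s = 44.18 m.
Convert: Hardness H = 1.238 GPa = 1.238e+09 Pa.
Expressed in SI base units: W = 451.7 N, H = 1.238e+09 Pa, K = 7.149e-05.
Wear volume V = K·W·L/H = 7.149e-05 · 451.7 · 44.18 / 1.238e+09 = 1.152e-09 m³.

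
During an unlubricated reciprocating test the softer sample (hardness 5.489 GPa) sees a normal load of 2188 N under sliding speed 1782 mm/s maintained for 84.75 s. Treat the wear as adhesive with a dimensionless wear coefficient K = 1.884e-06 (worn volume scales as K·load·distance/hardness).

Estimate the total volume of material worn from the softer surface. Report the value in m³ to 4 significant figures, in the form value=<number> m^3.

Printed values are rounded; every step holds exact precision. Rounded once at the end: four significant figures.
Convert: Sliding speed v = 1782 mm/s = 1.782 m/s. Distance L = v·t = 1.782 m/s × 84.75 s = 151.0 m.
Convert: Hardness H = 5.489 GPa = 5.489e+09 Pa.
SI base units throughout: W = 2188 N, H = 5.489e+09 Pa, K = 1.884e-06.
The Archard volume V = K·W·L/H = 1.884e-06 · 2188 · 151.0 / 5.489e+09 = 1.134e-10 m³.

value=1.134e-10 m^3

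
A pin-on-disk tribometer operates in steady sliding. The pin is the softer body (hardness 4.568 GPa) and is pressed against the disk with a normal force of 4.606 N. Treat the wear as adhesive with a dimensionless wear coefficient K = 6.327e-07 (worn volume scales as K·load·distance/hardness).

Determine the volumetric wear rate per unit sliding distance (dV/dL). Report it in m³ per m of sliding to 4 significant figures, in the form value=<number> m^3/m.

value=6.380e-16 m^3/m

All arithmetic runs at full precision — the intermediates appear rounded. Rounded just once: 4 significant figures.
Hardness H = 4.568 GPa = 4.568e+09 Pa.
As SI base values: W = 4.606 N, H = 4.568e+09 Pa, K = 6.327e-07.
Sliding wear rate dV/dL = K·W/H: 6.327e-07 · 4.606 / 4.568e+09 = 6.380e-16 m³/m.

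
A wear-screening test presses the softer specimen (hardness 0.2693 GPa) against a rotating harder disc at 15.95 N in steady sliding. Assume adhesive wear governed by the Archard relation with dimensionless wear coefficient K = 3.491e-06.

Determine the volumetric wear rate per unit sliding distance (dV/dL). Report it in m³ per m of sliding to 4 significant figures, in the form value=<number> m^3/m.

The intermediates appear rounded; the computation maintains full float precision, and one last rounding, at four significant figures.
Hardness H = 0.2693 GPa = 2.693e+08 Pa.
In SI base units, W = 15.95 N, H = 2.693e+08 Pa, K = 3.491e-06.
Volumetric rate dV/dL = K·W/H, per unit distance: 3.491e-06 · 15.95 / 2.693e+08 = 2.068e-13 m³/m.

value=2.068e-13 m^3/m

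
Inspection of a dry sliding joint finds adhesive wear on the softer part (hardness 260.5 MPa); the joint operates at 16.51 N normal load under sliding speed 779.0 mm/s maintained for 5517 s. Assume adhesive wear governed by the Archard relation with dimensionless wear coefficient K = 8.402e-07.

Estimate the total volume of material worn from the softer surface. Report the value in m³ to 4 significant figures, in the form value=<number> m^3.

The computation holds full precision. The intermediates are shown rounded. Rounded just once to 4 significant digits.
Sliding speed v = 779.0 mm/s = 0.7790 m/s. Distance covered L = v·t = 0.7790 m/s × 5517 s = 4298 m.
Hardness H = 260.5 MPa = 2.605e+08 Pa.
Restated in SI base units: W = 16.51 N, H = 2.605e+08 Pa, K = 8.402e-07.
Volume removed: V = K·W·L/H = 8.402e-07 · 16.51 · 4298 / 2.605e+08 = 2.289e-10 m³.

value=2.289e-10 m^3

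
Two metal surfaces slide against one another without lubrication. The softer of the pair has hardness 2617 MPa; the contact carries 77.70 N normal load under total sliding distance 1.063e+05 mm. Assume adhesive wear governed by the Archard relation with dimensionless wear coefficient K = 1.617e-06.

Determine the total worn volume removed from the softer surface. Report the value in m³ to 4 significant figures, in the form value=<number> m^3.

Intermediates are shown rounded — all working math maintains full float precision; rounded just once: 4 significant figures.
Sliding distance L = 1.063e+05 mm = 106.3 m.
Hardness H = 2617 MPa = 2.617e+09 Pa.
Expressed in SI base units: W = 77.70 N, H = 2.617e+09 Pa, K = 1.617e-06.
Archard volume V = K·W·L/H = 1.617e-06 · 77.70 · 106.3 / 2.617e+09 = 5.103e-12 m³.

value=5.103e-12 m^3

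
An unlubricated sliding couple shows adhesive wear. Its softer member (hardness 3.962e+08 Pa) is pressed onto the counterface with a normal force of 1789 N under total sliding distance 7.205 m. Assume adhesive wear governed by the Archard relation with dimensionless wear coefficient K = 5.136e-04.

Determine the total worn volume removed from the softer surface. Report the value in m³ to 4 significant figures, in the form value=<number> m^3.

All arithmetic keeps full float precision, and intermediates are shown rounded — rounded once at the end: 4 significant digits.
Expressed in SI base units: W = 1789 N, H = 3.962e+08 Pa, K = 5.136e-04.
Volume removed: V = K·W·L/H = 5.136e-04 · 1789 · 7.205 / 3.962e+08 = 1.671e-08 m³.

value=1.671e-08 m^3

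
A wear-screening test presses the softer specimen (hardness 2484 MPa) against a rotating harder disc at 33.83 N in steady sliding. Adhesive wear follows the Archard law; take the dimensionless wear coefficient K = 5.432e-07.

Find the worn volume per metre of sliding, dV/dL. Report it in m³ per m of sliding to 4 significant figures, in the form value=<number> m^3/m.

value=7.398e-15 m^3/m

The intermediates appear rounded. All working math maintains exact precision, and a lone final rounding, at four significant digits.
Convert: Hardness H = 2484 MPa = 2.484e+09 Pa.
SI base units throughout: W = 33.83 N, H = 2.484e+09 Pa, K = 5.432e-07.
The wear rate dV/dL = K·W/H (no L dependence): 5.432e-07 · 33.83 / 2.484e+09 = 7.398e-15 m³/m.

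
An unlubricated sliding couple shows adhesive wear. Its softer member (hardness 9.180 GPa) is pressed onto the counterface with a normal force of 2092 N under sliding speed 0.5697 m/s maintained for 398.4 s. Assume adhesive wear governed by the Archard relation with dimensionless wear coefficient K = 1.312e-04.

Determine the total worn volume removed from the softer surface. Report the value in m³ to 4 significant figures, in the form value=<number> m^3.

value=6.786e-09 m^3

Intermediate values are shown rounded. The computation runs at full float precision — rounded just once, at 4 significant figures.
Convert: Distance covered L = v·t = 0.5697 m/s × 398.4 s = 227.0 m.
Convert: Hardness H = 9.180 GPa = 9.180e+09 Pa.
Expressed in SI base units: W = 2092 N, H = 9.180e+09 Pa, K = 1.312e-04.
Volume removed: V = K·W·L/H = 1.312e-04 · 2092 · 227.0 / 9.180e+09 = 6.786e-09 m³.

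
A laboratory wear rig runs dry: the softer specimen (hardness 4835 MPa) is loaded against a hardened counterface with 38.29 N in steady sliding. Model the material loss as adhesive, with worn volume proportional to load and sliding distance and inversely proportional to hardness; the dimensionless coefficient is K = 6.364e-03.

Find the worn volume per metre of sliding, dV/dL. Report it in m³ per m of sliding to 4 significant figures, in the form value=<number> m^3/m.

value=5.040e-11 m^3/m

Every step keeps full float precision. The intermediates are printed rounded — a lone final rounding: four significant figures.
Hardness H = 4835 MPa = 4.835e+09 Pa.
In SI base units: W = 38.29 N, H = 4.835e+09 Pa, K = 6.364e-03.
The wear rate dV/dL = K·W/H (independent of L): 6.364e-03 · 38.29 / 4.835e+09 = 5.040e-11 m³/m.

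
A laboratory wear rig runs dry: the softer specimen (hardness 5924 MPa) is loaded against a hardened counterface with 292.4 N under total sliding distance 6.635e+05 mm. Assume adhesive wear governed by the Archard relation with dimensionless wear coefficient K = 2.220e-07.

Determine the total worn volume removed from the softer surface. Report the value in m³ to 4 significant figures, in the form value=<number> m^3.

The computation keeps exact precision, and the intermediates are printed rounded. Rounded once at the end to four significant digits.
Convert: The distance L = 6.635e+05 mm = 663.5 m.
Convert: Hardness H = 5924 MPa = 5.924e+09 Pa.
In SI base units, W = 292.4 N, H = 5.924e+09 Pa, K = 2.220e-07.
By Archard's law, V = K·W·L/H = 2.220e-07 · 292.4 · 663.5 / 5.924e+09 = 7.270e-12 m³.

value=7.270e-12 m^3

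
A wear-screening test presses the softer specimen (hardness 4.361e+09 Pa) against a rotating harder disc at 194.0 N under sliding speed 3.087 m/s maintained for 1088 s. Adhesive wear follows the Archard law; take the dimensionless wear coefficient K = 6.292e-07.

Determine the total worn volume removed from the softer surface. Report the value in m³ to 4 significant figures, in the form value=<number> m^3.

Intermediates are displayed rounded — all arithmetic runs at full float precision, and rounded just once, at 4 significant figures.
Convert: Distance L = v·t = 3.087 m/s × 1088 s = 3359 m.
Restated in SI base units: W = 194.0 N, H = 4.361e+09 Pa, K = 6.292e-07.
Archard relation: V = K·W·L/H = 6.292e-07 · 194.0 · 3359 / 4.361e+09 = 9.401e-11 m³.

value=9.401e-11 m^3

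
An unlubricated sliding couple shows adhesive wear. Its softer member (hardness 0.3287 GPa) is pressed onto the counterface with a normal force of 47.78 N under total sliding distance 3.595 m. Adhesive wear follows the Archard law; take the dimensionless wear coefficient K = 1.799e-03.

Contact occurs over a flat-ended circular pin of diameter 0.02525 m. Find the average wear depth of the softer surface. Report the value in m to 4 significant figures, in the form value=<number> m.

value=1.877e-06 m

All arithmetic runs at full float precision. Intermediate values appear rounded. Rounded just once to four significant digits.
Hardness H = 0.3287 GPa = 3.287e+08 Pa.
Contact area A = π·d²/4 = π·(0.02525 m)²/4 = 5.007e-04 m².
Working in SI base units: W = 47.78 N, H = 3.287e+08 Pa, K = 1.799e-03.
Worn volume V = K·W·L/H = 1.799e-03 · 47.78 · 3.595 / 3.287e+08 = 9.401e-10 m³.
Wear depth h = V/A = 9.401e-10 / 5.007e-04 = 1.877e-06 m.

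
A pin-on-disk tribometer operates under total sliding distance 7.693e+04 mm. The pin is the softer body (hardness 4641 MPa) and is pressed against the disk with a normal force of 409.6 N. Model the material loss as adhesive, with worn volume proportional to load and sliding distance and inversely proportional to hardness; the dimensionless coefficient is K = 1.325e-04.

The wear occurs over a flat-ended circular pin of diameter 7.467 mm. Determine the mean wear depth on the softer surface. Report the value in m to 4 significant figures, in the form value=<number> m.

value=2.054e-05 m

The intermediates appear rounded, and every step carries full float precision. Rounded just once: 4 significant figures.
Path length L = 7.693e+04 mm = 76.93 m.
Hardness H = 4641 MPa = 4.641e+09 Pa.
Pin diameter d = 7.467 mm = 0.007467 m. Contact area A = π·d²/4 = π·(0.007467 m)²/4 = 4.379e-05 m².
Collected in SI base units: W = 409.6 N, H = 4.641e+09 Pa, K = 1.325e-04.
Apply Archard: V = K·W·L/H = 1.325e-04 · 409.6 · 76.93 / 4.641e+09 = 8.996e-10 m³.
Mean wear depth h = V/A = 8.996e-10 / 4.379e-05 = 2.054e-05 m.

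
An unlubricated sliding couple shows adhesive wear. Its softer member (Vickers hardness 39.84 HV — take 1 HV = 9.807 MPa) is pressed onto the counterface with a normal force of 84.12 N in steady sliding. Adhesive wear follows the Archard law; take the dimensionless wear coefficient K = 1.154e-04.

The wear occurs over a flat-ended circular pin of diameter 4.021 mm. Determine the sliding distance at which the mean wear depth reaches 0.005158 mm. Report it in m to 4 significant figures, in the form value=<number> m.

All working math keeps exact precision — shown intermediates are rounded — one last rounding: 4 significant figures.
Convert: Hardness H = 39.84 HV × 9.807 MPa/HV = 390.7 MPa = 3.907e+08 Pa.
Convert: Pin diameter d = 4.021 mm = 0.004021 m. Contact area A = π·d²/4 = π·(0.004021 m)²/4 = 1.270e-05 m².
Convert: Depth limit h_lim = 0.005158 mm = 5.158e-06 m.
In SI base units: W = 84.12 N, H = 3.907e+08 Pa, K = 1.154e-04.
At the depth limit, V_lim = h_lim·A = 5.158e-06 · 1.270e-05 = 6.550e-11 m³.
So the life L = V_lim·H/(K·W) = 6.550e-11 · 3.907e+08 / (1.154e-04 · 84.12) = 2.636 m.

value=2.636 m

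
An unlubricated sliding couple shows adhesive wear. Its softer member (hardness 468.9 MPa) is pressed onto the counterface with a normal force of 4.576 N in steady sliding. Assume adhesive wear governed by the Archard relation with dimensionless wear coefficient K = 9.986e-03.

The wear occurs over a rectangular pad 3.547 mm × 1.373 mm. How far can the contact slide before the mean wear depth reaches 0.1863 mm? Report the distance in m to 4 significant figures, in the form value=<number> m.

Intermediates appear rounded, and the computation runs at full precision; rounded just once to four significant figures.
Hardness H = 468.9 MPa = 4.689e+08 Pa.
Pad sides 3.547 mm × 1.373 mm = 0.003547 m × 0.001373 m. Contact area A = 0.003547 m × 0.001373 m = 4.870e-06 m².
Depth limit h_lim = 0.1863 mm = 1.863e-04 m.
Working in SI base units: W = 4.576 N, H = 4.689e+08 Pa, K = 9.986e-03.
Volume at the limit: V_lim = h_lim·A = 1.863e-04 · 4.870e-06 = 9.073e-10 m³.
Life L = V_lim·H/(K·W) = 9.073e-10 · 4.689e+08 / (9.986e-03 · 4.576) = 9.310 m.

value=9.310 m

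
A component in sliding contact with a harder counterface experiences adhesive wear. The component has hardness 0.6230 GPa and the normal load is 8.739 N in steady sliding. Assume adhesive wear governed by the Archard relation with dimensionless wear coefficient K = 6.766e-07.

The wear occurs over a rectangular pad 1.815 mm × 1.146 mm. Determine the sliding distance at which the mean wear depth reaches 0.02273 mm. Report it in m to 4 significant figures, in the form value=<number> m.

value=4981 m

Every step keeps exact precision, and displayed values are rounded — a single final rounding to four significant digits.
Hardness H = 0.6230 GPa = 6.230e+08 Pa.
Pad sides 1.815 mm × 1.146 mm = 0.001815 m × 0.001146 m. Contact area A = 0.001815 m × 0.001146 m = 2.080e-06 m².
Depth limit h_lim = 0.02273 mm = 2.273e-05 m.
Restated in SI base units: W = 8.739 N, H = 6.230e+08 Pa, K = 6.766e-07.
At the depth limit, V_lim = h_lim·A = 2.273e-05 · 2.080e-06 = 4.728e-11 m³.
So the life L = V_lim·H/(K·W) = 4.728e-11 · 6.230e+08 / (6.766e-07 · 8.739) = 4981 m.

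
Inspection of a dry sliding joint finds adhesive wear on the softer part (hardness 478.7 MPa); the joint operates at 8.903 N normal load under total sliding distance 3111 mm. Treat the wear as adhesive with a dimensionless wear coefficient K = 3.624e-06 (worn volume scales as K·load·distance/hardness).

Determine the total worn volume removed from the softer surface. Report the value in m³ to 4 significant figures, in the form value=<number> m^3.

The intermediates are shown rounded — each operation runs at exact precision; a single final rounding, at four significant digits.
Distance covered L = 3111 mm = 3.111 m.
Hardness H = 478.7 MPa = 4.787e+08 Pa.
Expressed in SI base units: W = 8.903 N, H = 4.787e+08 Pa, K = 3.624e-06.
Archard volume V = K·W·L/H = 3.624e-06 · 8.903 · 3.111 / 4.787e+08 = 2.097e-13 m³.

value=2.097e-13 m^3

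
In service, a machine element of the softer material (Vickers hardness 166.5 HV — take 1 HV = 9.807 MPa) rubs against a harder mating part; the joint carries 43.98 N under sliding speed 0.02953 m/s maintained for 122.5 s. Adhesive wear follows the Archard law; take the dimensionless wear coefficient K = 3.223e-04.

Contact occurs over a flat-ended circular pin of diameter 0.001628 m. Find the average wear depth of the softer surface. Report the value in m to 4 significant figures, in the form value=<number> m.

value=1.509e-05 m

All arithmetic carries full float precision — the intermediates appear rounded, and one final rounding to 4 significant figures.
The distance L = v·t = 0.02953 m/s × 122.5 s = 3.617 m.
Hardness H = 166.5 HV × 9.807 MPa/HV = 1633 MPa = 1.633e+09 Pa.
Contact area A = π·d²/4 = π·(0.001628 m)²/4 = 2.082e-06 m².
As SI base values: W = 43.98 N, H = 1.633e+09 Pa, K = 3.223e-04.
Archard relation: V = K·W·L/H = 3.223e-04 · 43.98 · 3.617 / 1.633e+09 = 3.140e-11 m³.
Mean wear depth h = V/A = 3.140e-11 / 2.082e-06 = 1.509e-05 m.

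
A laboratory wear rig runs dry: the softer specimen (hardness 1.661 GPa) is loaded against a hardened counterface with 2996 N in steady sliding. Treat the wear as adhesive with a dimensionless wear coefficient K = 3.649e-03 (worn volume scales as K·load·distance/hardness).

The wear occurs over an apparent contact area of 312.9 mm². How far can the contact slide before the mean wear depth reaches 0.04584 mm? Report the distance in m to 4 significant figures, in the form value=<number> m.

value=2.179 m

Each operation carries full float precision — intermediates appear rounded — one last rounding, at 4 significant figures.
Hardness H = 1.661 GPa = 1.661e+09 Pa.
Contact area A = 312.9 mm² = 3.129e-04 m².
Depth limit h_lim = 0.04584 mm = 4.584e-05 m.
As SI base values: W = 2996 N, H = 1.661e+09 Pa, K = 3.649e-03.
Wearable volume V_lim = h_lim·A = 4.584e-05 · 3.129e-04 = 1.434e-08 m³.
So the life L = V_lim·H/(K·W) = 1.434e-08 · 1.661e+09 / (3.649e-03 · 2996) = 2.179 m.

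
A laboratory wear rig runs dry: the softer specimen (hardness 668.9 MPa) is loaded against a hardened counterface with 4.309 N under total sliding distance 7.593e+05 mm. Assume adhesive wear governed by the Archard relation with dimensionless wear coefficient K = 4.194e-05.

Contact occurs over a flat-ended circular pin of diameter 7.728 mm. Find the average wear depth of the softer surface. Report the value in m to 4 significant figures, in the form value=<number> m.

The intermediates are displayed rounded, and the algebra holds exact precision. Rounded just once, at four significant figures.
Distance covered L = 7.593e+05 mm = 759.3 m.
Hardness H = 668.9 MPa = 6.689e+08 Pa.
Pin diameter d = 7.728 mm = 0.007728 m. Contact area A = π·d²/4 = π·(0.007728 m)²/4 = 4.691e-05 m².
In SI base units: W = 4.309 N, H = 6.689e+08 Pa, K = 4.194e-05.
Wear volume V = K·W·L/H = 4.194e-05 · 4.309 · 759.3 / 6.689e+08 = 2.051e-10 m³.
Depth h = V/A = 2.051e-10 / 4.691e-05 = 4.374e-06 m.

value=4.374e-06 m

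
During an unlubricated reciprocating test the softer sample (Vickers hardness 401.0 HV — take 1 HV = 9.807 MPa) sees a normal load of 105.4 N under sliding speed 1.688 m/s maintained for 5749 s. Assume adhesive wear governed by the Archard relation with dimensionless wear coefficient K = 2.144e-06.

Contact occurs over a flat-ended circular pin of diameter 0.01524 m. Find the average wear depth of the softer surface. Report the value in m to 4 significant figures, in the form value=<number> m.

Intermediate values are shown rounded, and every step runs at exact precision; a lone final rounding, at 4 significant figures.
Distance L = v·t = 1.688 m/s × 5749 s = 9704 m.
Hardness H = 401.0 HV × 9.807 MPa/HV = 3933 MPa = 3.933e+09 Pa.
Contact area A = π·d²/4 = π·(0.01524 m)²/4 = 1.824e-04 m².
Restated in SI base units: W = 105.4 N, H = 3.933e+09 Pa, K = 2.144e-06.
Archard volume V = K·W·L/H = 2.144e-06 · 105.4 · 9704 / 3.933e+09 = 5.576e-10 m³.
Depth h = V/A = 5.576e-10 / 1.824e-04 = 3.057e-06 m.

value=3.057e-06 m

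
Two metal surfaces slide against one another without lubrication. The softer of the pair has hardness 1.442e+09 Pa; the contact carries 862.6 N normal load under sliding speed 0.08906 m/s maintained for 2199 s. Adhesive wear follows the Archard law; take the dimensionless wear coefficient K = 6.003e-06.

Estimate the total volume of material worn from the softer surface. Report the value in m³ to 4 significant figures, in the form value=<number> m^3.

value=7.033e-10 m^3

All working math holds full float precision, and intermediates are printed rounded, and rounded once at the end: 4 significant digits.
Sliding distance L = v·t = 0.08906 m/s × 2199 s = 195.8 m.
Working in SI base units: W = 862.6 N, H = 1.442e+09 Pa, K = 6.003e-06.
Worn volume V = K·W·L/H = 6.003e-06 · 862.6 · 195.8 / 1.442e+09 = 7.033e-10 m³.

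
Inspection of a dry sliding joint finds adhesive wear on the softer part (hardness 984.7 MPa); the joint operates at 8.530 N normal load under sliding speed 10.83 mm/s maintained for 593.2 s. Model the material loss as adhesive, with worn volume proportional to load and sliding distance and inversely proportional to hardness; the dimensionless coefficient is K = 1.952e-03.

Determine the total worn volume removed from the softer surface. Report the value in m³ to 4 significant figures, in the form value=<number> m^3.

value=1.086e-10 m^3

All working math maintains full precision; the intermediates are shown rounded; a lone final rounding: 4 significant digits.
Sliding speed v = 10.83 mm/s = 0.01083 m/s. Distance L = v·t = 0.01083 m/s × 593.2 s = 6.424 m.
Hardness H = 984.7 MPa = 9.847e+08 Pa.
Collected in SI base units: W = 8.530 N, H = 9.847e+08 Pa, K = 1.952e-03.
The Archard volume V = K·W·L/H = 1.952e-03 · 8.530 · 6.424 / 9.847e+08 = 1.086e-10 m³.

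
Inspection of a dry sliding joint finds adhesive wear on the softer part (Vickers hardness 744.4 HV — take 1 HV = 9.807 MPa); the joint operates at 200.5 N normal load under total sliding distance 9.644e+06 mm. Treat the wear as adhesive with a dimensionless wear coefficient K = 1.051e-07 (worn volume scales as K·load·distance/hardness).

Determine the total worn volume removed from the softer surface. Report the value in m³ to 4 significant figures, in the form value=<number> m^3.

value=2.784e-11 m^3

The computation maintains exact precision. Displayed values are rounded; a single final rounding to four significant digits.
Convert: The distance L = 9.644e+06 mm = 9644 m.
Convert: Hardness H = 744.4 HV × 9.807 MPa/HV = 7300 MPa = 7.300e+09 Pa.
Expressed in SI base units: W = 200.5 N, H = 7.300e+09 Pa, K = 1.051e-07.
The Archard volume V = K·W·L/H = 1.051e-07 · 200.5 · 9644 / 7.300e+09 = 2.784e-11 m³.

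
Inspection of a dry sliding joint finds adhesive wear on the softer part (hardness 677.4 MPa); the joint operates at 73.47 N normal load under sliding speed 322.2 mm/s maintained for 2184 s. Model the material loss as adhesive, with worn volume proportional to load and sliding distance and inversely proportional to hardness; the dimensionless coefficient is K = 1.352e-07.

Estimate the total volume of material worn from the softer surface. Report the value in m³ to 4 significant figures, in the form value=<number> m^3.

value=1.032e-11 m^3

The intermediates are displayed rounded, and the computation carries full precision. Rounded just once: 4 significant figures.
Convert: Sliding speed v = 322.2 mm/s = 0.3222 m/s. The distance L = v·t = 0.3222 m/s × 2184 s = 703.7 m.
Convert: Hardness H = 677.4 MPa = 6.774e+08 Pa.
SI base units throughout: W = 73.47 N, H = 6.774e+08 Pa, K = 1.352e-07.
By Archard's law, V = K·W·L/H = 1.352e-07 · 73.47 · 703.7 / 6.774e+08 = 1.032e-11 m³.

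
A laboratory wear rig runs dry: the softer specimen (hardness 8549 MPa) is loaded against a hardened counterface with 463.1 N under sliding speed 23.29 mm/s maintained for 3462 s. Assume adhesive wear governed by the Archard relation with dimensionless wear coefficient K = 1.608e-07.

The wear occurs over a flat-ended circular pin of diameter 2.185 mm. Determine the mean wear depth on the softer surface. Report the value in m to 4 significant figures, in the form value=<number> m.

Shown intermediates are rounded. All working math carries full float precision; one last rounding to 4 significant figures.
Convert: Sliding speed v = 23.29 mm/s = 0.02329 m/s. Path length L = v·t = 0.02329 m/s × 3462 s = 80.63 m.
Convert: Hardness H = 8549 MPa = 8.549e+09 Pa.
Convert: Pin diameter d = 2.185 mm = 0.002185 m. Contact area A = π·d²/4 = π·(0.002185 m)²/4 = 3.750e-06 m².
In SI base units, W = 463.1 N, H = 8.549e+09 Pa, K = 1.608e-07.
Worn volume V = K·W·L/H = 1.608e-07 · 463.1 · 80.63 / 8.549e+09 = 7.023e-13 m³.
Average depth h = V/A = 7.023e-13 / 3.750e-06 = 1.873e-07 m.

value=1.873e-07 m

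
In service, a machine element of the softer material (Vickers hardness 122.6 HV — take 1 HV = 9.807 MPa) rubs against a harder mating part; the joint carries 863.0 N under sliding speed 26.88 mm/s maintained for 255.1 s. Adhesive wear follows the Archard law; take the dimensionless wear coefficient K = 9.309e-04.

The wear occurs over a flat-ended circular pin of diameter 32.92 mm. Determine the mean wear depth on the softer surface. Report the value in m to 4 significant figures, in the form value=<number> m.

value=5.383e-06 m

The intermediates are displayed rounded, and all working math carries exact precision. Rounded just once to four significant digits.
Convert: Sliding speed v = 26.88 mm/s = 0.02688 m/s. Distance covered L = v·t = 0.02688 m/s × 255.1 s = 6.857 m.
Convert: Hardness H = 122.6 HV × 9.807 MPa/HV = 1202 MPa = 1.202e+09 Pa.
Convert: Pin diameter d = 32.92 mm = 0.03292 m. Contact area A = π·d²/4 = π·(0.03292 m)²/4 = 8.512e-04 m².
Collected in SI base units: W = 863.0 N, H = 1.202e+09 Pa, K = 9.309e-04.
The Archard volume V = K·W·L/H = 9.309e-04 · 863.0 · 6.857 / 1.202e+09 = 4.582e-09 m³.
Wear depth h = V/A = 4.582e-09 / 8.512e-04 = 5.383e-06 m.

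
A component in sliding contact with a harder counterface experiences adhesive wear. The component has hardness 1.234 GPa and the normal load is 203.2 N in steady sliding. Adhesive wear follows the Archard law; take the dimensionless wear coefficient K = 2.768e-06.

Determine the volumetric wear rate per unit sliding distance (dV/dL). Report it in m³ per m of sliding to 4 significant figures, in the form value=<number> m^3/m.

value=4.558e-13 m^3/m

Each operation maintains exact precision. Printed values are rounded; rounded just once: 4 significant figures.
Hardness H = 1.234 GPa = 1.234e+09 Pa.
In SI base units, W = 203.2 N, H = 1.234e+09 Pa, K = 2.768e-06.
Wear rate dV/dL = K·W/H — distance-free: 2.768e-06 · 203.2 / 1.234e+09 = 4.558e-13 m³/m.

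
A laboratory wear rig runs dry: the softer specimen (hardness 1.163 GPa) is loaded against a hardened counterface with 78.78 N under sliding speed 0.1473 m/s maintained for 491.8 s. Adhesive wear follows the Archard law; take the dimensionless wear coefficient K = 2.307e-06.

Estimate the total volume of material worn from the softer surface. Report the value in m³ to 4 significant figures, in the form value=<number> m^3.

Intermediates appear rounded — the computation holds exact precision. Rounded once at the end, at four significant figures.
Distance L = v·t = 0.1473 m/s × 491.8 s = 72.44 m.
Hardness H = 1.163 GPa = 1.163e+09 Pa.
As SI base values: W = 78.78 N, H = 1.163e+09 Pa, K = 2.307e-06.
Worn volume V = K·W·L/H = 2.307e-06 · 78.78 · 72.44 / 1.163e+09 = 1.132e-11 m³.

value=1.132e-11 m^3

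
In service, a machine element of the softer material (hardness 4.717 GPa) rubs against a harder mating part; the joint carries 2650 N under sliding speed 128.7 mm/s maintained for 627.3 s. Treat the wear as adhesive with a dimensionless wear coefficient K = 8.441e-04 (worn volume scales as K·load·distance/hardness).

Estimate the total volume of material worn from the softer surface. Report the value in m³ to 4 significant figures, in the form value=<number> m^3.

value=3.828e-08 m^3

The computation carries exact precision — the intermediates are printed rounded, and a single final rounding to 4 significant figures.
Sliding speed v = 128.7 mm/s = 0.1287 m/s. Sliding distance L = v·t = 0.1287 m/s × 627.3 s = 80.73 m.
Hardness H = 4.717 GPa = 4.717e+09 Pa.
Working in SI base units: W = 2650 N, H = 4.717e+09 Pa, K = 8.441e-04.
Wear volume V = K·W·L/H = 8.441e-04 · 2650 · 80.73 / 4.717e+09 = 3.828e-08 m³.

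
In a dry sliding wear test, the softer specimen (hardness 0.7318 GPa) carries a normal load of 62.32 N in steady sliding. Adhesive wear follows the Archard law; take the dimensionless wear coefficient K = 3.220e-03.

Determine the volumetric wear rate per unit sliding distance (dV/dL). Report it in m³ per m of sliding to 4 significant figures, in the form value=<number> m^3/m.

Printed values are rounded, and each operation maintains full float precision — rounded just once: four significant digits.
Convert: Hardness H = 0.7318 GPa = 7.318e+08 Pa.
Working in SI base units: W = 62.32 N, H = 7.318e+08 Pa, K = 3.220e-03.
Rate of wear dV/dL = K·W/H: 3.220e-03 · 62.32 / 7.318e+08 = 2.742e-10 m³/m.

value=2.742e-10 m^3/m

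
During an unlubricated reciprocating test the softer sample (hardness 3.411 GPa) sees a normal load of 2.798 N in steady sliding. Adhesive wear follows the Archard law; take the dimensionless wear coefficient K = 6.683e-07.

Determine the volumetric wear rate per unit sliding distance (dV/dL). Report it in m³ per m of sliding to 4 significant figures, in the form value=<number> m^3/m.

value=5.482e-16 m^3/m

The intermediates are displayed rounded. The computation keeps full precision; one last rounding to four significant figures.
Convert: Hardness H = 3.411 GPa = 3.411e+09 Pa.
Restated in SI base units: W = 2.798 N, H = 3.411e+09 Pa, K = 6.683e-07.
Wear rate dV/dL = K·W/H, so: 6.683e-07 · 2.798 / 3.411e+09 = 5.482e-16 m³/m.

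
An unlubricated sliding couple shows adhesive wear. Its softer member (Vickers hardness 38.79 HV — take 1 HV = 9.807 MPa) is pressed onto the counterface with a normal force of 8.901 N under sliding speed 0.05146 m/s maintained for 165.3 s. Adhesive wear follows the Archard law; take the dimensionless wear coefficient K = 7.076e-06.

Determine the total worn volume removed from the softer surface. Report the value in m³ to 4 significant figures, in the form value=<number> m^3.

value=1.408e-12 m^3

Shown intermediates are rounded, and each operation holds exact precision, and one final rounding to four significant figures.
Distance covered L = v·t = 0.05146 m/s × 165.3 s = 8.506 m.
Hardness H = 38.79 HV × 9.807 MPa/HV = 380.4 MPa = 3.804e+08 Pa.
Expressed in SI base units: W = 8.901 N, H = 3.804e+08 Pa, K = 7.076e-06.
Worn volume V = K·W·L/H = 7.076e-06 · 8.901 · 8.506 / 3.804e+08 = 1.408e-12 m³.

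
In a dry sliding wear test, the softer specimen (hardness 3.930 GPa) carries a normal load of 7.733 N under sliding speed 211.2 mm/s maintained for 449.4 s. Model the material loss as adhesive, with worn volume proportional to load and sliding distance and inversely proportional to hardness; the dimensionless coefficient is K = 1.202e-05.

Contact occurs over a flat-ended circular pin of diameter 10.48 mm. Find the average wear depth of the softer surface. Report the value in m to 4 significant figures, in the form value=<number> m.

Each operation maintains exact precision. The intermediates are printed rounded, and a single final rounding: four significant figures.
Sliding speed v = 211.2 mm/s = 0.2112 m/s. Distance L = v·t = 0.2112 m/s × 449.4 s = 94.91 m.
Hardness H = 3.930 GPa = 3.930e+09 Pa.
Pin diameter d = 10.48 mm = 0.01048 m. Contact area A = π·d²/4 = π·(0.01048 m)²/4 = 8.626e-05 m².
As SI base values: W = 7.733 N, H = 3.930e+09 Pa, K = 1.202e-05.
Archard relation: V = K·W·L/H = 1.202e-05 · 7.733 · 94.91 / 3.930e+09 = 2.245e-12 m³.
Average depth h = V/A = 2.245e-12 / 8.626e-05 = 2.602e-08 m.

value=2.602e-08 m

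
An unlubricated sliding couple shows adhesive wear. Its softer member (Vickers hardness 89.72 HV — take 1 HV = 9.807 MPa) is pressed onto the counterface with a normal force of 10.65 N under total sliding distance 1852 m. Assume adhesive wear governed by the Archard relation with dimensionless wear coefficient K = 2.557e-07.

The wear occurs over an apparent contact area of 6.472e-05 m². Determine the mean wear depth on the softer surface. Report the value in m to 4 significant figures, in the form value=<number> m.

value=8.856e-08 m

The algebra holds full float precision. Intermediates appear rounded — a lone final rounding to four significant digits.
Convert: Hardness H = 89.72 HV × 9.807 MPa/HV = 879.9 MPa = 8.799e+08 Pa.
Expressed in SI base units: W = 10.65 N, H = 8.799e+08 Pa, K = 2.557e-07.
Volume removed: V = K·W·L/H = 2.557e-07 · 10.65 · 1852 / 8.799e+08 = 5.732e-12 m³.
Mean depth h = V/A = 5.732e-12 / 6.472e-05 = 8.856e-08 m.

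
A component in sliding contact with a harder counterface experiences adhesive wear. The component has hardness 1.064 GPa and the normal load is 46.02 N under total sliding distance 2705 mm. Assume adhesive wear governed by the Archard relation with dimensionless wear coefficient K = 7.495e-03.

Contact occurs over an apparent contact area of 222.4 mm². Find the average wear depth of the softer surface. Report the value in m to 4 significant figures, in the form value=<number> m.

value=3.943e-06 m

Intermediate values are displayed rounded — every step carries full float precision. Rounded just once: 4 significant figures.
Convert: Distance covered L = 2705 mm = 2.705 m.
Convert: Hardness H = 1.064 GPa = 1.064e+09 Pa.
Convert: Contact area A = 222.4 mm² = 2.224e-04 m².
Restated in SI base units: W = 46.02 N, H = 1.064e+09 Pa, K = 7.495e-03.
Wear volume V = K·W·L/H = 7.495e-03 · 46.02 · 2.705 / 1.064e+09 = 8.769e-10 m³.
Wear depth h = V/A = 8.769e-10 / 2.224e-04 = 3.943e-06 m.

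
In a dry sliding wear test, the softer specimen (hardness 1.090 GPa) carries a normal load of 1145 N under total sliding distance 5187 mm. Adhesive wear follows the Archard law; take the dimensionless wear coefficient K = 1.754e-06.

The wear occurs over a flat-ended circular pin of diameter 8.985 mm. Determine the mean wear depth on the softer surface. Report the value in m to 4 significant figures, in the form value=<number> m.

value=1.507e-07 m

Every step carries full precision. The intermediates are printed rounded. Rounded once at the end: four significant figures.
Total distance L = 5187 mm = 5.187 m.
Hardness H = 1.090 GPa = 1.090e+09 Pa.
Pin diameter d = 8.985 mm = 0.008985 m. Contact area A = π·d²/4 = π·(0.008985 m)²/4 = 6.341e-05 m².
Working in SI base units: W = 1145 N, H = 1.090e+09 Pa, K = 1.754e-06.
Archard volume V = K·W·L/H = 1.754e-06 · 1145 · 5.187 / 1.090e+09 = 9.557e-12 m³.
Depth h = V/A = 9.557e-12 / 6.341e-05 = 1.507e-07 m.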